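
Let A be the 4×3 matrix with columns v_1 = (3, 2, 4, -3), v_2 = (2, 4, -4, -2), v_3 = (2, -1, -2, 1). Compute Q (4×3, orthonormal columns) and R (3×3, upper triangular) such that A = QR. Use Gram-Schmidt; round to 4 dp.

v_1 = (3, 2, 4, -3); ‖v_1‖ = 6.1644, so e_1 = (0.4867, 0.3244, 0.6489, -0.4867).
e_1·v_2 = 0.4867·2 + 0.3244·4 + 0.6489·(-4) + (-0.4867)·(-2) = 0.6489.
u_2 = v_2 − 0.6489·e_1 = (1.6842, 3.7895, -4.4211, -1.6842).
‖u_2‖ = 6.2912, so e_2 = (0.2677, 0.6023, -0.7027, -0.2677).
e_1·v_3 = 0.4867·2 + 0.3244·(-1) + 0.6489·(-2) + (-0.4867)·1 = -1.1355; e_2·v_3 = 0.2677·2 + 0.6023·(-1) + (-0.7027)·(-2) + (-0.2677)·1 = 1.0708.
u_3 = v_3 + 1.1355·e_1 − 1.0708·e_2 = (2.2660, -1.2766, -0.5106, 0.7340).
‖u_3‖ = 2.7502, so e_3 = (0.8239, -0.4642, -0.1857, 0.2669).

Q = [[0.4867, 0.2677, 0.8239], [0.3244, 0.6023, -0.4642], [0.6489, -0.7027, -0.1857], [-0.4867, -0.2677, 0.2669]], R = [[6.1644, 0.6489, -1.1355], [0.0000, 6.2912, 1.0708], [0.0000, 0.0000, 2.7502]]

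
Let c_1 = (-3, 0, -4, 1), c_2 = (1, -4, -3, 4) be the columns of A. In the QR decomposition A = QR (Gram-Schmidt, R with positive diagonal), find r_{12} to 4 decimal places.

c_1 = (-3, 0, -4, 1); ‖c_1‖ = 5.0990, so q_1 = (-0.5883, 0.0000, -0.7845, 0.1961).
r_{12} = q_1·c_2 = 2.5495.

r_{12} = 2.5495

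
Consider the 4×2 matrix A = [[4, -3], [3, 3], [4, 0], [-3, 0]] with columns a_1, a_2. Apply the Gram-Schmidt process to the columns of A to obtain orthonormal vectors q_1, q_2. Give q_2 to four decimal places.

a_1 = (4, 3, 4, -3); ‖a_1‖ = 7.0711, so q_1 = (0.5657, 0.4243, 0.5657, -0.4243).
q_1·a_2 = 0.5657·(-3) + 0.4243·3 + 0.5657·0 + (-0.4243)·0 = -0.4243.
u_2 = a_2 + 0.4243·q_1 = (-2.7600, 3.1800, 0.2400, -0.1800).
‖u_2‖ = 4.2214, so q_2 = (-0.6538, 0.7533, 0.0569, -0.0426).

q_2 = (-0.6538, 0.7533, 0.0569, -0.0426)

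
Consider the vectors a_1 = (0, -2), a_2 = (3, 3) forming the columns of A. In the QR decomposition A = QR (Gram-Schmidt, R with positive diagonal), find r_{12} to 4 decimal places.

a_1 = (0, -2); ‖a_1‖ = 2.0000, so q_1 = (0.0000, -1.0000).
r_{12} = q_1·a_2 = -3.0000.

r_{12} = -3.0000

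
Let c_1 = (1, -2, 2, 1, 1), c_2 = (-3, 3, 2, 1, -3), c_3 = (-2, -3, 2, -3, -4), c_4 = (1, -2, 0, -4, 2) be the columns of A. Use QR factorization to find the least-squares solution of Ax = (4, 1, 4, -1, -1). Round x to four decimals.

x = (1.0206, 0.7057, -0.2198, 0.6441)

e_1 = c_1/‖c_1‖ = (1, -2, 2, 1, 1)/3.3166 = (0.3015, -0.6030, 0.6030, 0.3015, 0.3015).
r_{12} = e_1·c_2 = -2.1106.
u_2 = c_2 + 2.1106·e_1 = (-2.3636, 1.7273, 3.2727, 1.6364, -2.3636).
‖u_2‖ = 5.2484, so e_2 = (-0.4504, 0.3291, 0.6236, 0.3118, -0.4504).
r_{13} = e_1·c_3 = 0.3015; r_{23} = e_2·c_3 = 2.0266.
u_3 = c_3 − 0.3015·e_1 − 2.0266·e_2 = (-1.1782, -3.4851, 0.5545, -3.7228, -3.1782).
‖u_3‖ = 6.1483, so e_3 = (-0.1916, -0.5668, 0.0902, -0.6055, -0.5169).
r_{14} = e_1·c_4 = 0.9045; r_{24} = e_2·c_4 = -3.2564; r_{34} = e_3·c_4 = 2.3302.
u_4 = c_4 − 0.9045·e_1 + 3.2564·e_2 − 2.3302·e_3 = (-0.2927, 0.9380, 1.2750, -1.8465, 1.4653).
‖u_4‖ = 2.8544, so e_4 = (-0.1026, 0.3286, 0.4467, -0.6469, 0.5133).
Qᵀb = (2.4121, 1.1605, 0.1498, 1.8387).
Back-substitute: x_4 = 1.8387/2.8544 = 0.6441.
x_3 = (0.1498 − 2.3302·0.6441)/6.1483 = -0.2198.
x_2 = (1.1605 − 2.0266·(-0.2198) + 3.2564·0.6441)/5.2484 = 0.7057.
x_1 = (2.4121 + 2.1106·0.7057 − 0.3015·(-0.2198) − 0.9045·0.6441)/3.3166 = 1.0206.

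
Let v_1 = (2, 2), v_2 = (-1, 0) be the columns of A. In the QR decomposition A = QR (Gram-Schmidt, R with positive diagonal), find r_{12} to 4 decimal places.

v_1 = (2, 2); ‖v_1‖ = 2.8284, so e_1 = (0.7071, 0.7071).
r_{12} = e_1·v_2 = -0.7071.

r_{12} = -0.7071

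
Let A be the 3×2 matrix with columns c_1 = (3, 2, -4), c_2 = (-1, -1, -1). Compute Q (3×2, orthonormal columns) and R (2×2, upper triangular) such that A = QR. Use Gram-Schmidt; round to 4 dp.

Q = [[0.5571, -0.5206], [0.3714, -0.5406], [-0.7428, -0.6608]], R = [[5.3852, -0.1857], [0.0000, 1.7221]]

q_1 = c_1/‖c_1‖ = (3, 2, -4)/5.3852 = (0.5571, 0.3714, -0.7428).
r_{12} = q_1·c_2 = -0.1857.
u_2 = c_2 + 0.1857·q_1 = (-0.8966, -0.9310, -1.1379).
‖u_2‖ = 1.7221, so q_2 = (-0.5206, -0.5406, -0.6608).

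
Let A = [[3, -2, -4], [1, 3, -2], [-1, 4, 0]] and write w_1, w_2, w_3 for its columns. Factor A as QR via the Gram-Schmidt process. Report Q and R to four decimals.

Q = [[0.9045, -0.0183, -0.4260], [0.3015, 0.7340, 0.6086], [-0.3015, 0.6789, -0.6694]], R = [[3.3166, -2.1106, -4.2212], [0.0000, 4.9543, -1.3946], [0.0000, 0.0000, 0.4869]]

w_1 = (3, 1, -1); ‖w_1‖ = 3.3166, so q_1 = (0.9045, 0.3015, -0.3015).
q_1·w_2 = 0.9045·(-2) + 0.3015·3 + (-0.3015)·4 = -2.1106.
u_2 = w_2 + 2.1106·q_1 = (-0.0909, 3.6364, 3.3636).
‖u_2‖ = 4.9543, so q_2 = (-0.0183, 0.7340, 0.6789).
q_1·w_3 = 0.9045·(-4) + 0.3015·(-2) + (-0.3015)·0 = -4.2212; q_2·w_3 = (-0.0183)·(-4) + 0.7340·(-2) + 0.6789·0 = -1.3946.
u_3 = w_3 + 4.2212·q_1 + 1.3946·q_2 = (-0.2074, 0.2963, -0.3259).
‖u_3‖ = 0.4869, so q_3 = (-0.4260, 0.6086, -0.6694).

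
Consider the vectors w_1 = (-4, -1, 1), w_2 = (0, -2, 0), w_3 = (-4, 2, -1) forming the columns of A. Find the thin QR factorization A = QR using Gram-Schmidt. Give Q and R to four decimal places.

w_1 = (-4, -1, 1); ‖w_1‖ = 4.2426, so e_1 = (-0.9428, -0.2357, 0.2357).
e_1·w_2 = (-0.9428)·0 + (-0.2357)·(-2) + 0.2357·0 = 0.4714.
u_2 = w_2 − 0.4714·e_1 = (0.4444, -1.8889, -0.1111).
‖u_2‖ = 1.9437, so e_2 = (0.2287, -0.9718, -0.0572).
e_1·w_3 = (-0.9428)·(-4) + (-0.2357)·2 + 0.2357·(-1) = 3.0641; e_2·w_3 = 0.2287·(-4) + (-0.9718)·2 + (-0.0572)·(-1) = -2.8011.
u_3 = w_3 − 3.0641·e_1 + 2.8011·e_2 = (-0.4706, 0.0000, -1.8824).
‖u_3‖ = 1.9403, so e_3 = (-0.2425, 0.0000, -0.9701).

Q = [[-0.9428, 0.2287, -0.2425], [-0.2357, -0.9718, 0.0000], [0.2357, -0.0572, -0.9701]], R = [[4.2426, 0.4714, 3.0641], [0.0000, 1.9437, -2.8011], [0.0000, 0.0000, 1.9403]]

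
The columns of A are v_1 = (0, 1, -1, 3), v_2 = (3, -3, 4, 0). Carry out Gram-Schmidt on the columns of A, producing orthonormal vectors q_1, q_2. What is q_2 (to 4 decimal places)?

v_1 = (0, 1, -1, 3); ‖v_1‖ = 3.3166, so q_1 = (0.0000, 0.3015, -0.3015, 0.9045).
q_1·v_2 = 0.0000·3 + 0.3015·(-3) + (-0.3015)·4 + 0.9045·0 = -2.1106.
u_2 = v_2 + 2.1106·q_1 = (3.0000, -2.3636, 3.3636, 1.9091).
‖u_2‖ = 5.4356, so q_2 = (0.5519, -0.4348, 0.6188, 0.3512).

q_2 = (0.5519, -0.4348, 0.6188, 0.3512)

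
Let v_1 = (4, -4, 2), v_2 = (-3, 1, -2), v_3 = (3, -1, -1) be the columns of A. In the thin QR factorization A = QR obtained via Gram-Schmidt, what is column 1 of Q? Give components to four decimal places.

v_1 = (4, -4, 2); ‖v_1‖ = 6.0000, so q_1 = (0.6667, -0.6667, 0.3333).

q_1 = (0.6667, -0.6667, 0.3333)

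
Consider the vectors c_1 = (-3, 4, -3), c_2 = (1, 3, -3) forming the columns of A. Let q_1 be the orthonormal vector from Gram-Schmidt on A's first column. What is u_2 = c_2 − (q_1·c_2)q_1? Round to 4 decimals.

q_1 = c_1/‖c_1‖ = (-3, 4, -3)/5.8310 = (-0.5145, 0.6860, -0.5145).
r_{12} = q_1·c_2 = 3.0870.
u_2 = c_2 − 3.0870·q_1 = (2.5882, 0.8824, -1.4118).

u_2 = (2.5882, 0.8824, -1.4118)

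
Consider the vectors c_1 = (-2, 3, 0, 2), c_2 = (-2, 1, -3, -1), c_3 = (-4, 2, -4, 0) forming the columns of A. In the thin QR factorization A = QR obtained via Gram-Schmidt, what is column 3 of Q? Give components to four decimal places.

q_3 = (-0.5330, -0.6852, -0.0381, 0.4949)

q_1 = c_1/‖c_1‖ = (-2, 3, 0, 2)/4.1231 = (-0.4851, 0.7276, 0.0000, 0.4851).
r_{12} = q_1·c_2 = 1.2127.
u_2 = c_2 − 1.2127·q_1 = (-1.4118, 0.1176, -3.0000, -1.5882).
‖u_2‖ = 3.6782, so q_2 = (-0.3838, 0.0320, -0.8156, -0.4318).
r_{13} = q_1·c_3 = 3.3955; r_{23} = q_2·c_3 = 4.8617.
u_3 = c_3 − 3.3955·q_1 − 4.8617·q_2 = (-0.4870, -0.6261, -0.0348, 0.4522).
‖u_3‖ = 0.9137, so q_3 = (-0.5330, -0.6852, -0.0381, 0.4949).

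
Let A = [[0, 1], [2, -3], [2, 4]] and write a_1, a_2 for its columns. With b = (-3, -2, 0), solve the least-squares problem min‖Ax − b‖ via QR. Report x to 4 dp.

q_1 = a_1/‖a_1‖ = (0, 2, 2)/2.8284 = (0.0000, 0.7071, 0.7071).
r_{12} = q_1·a_2 = 0.7071.
u_2 = a_2 − 0.7071·q_1 = (1.0000, -3.5000, 3.5000).
‖u_2‖ = 5.0498, so q_2 = (0.1980, -0.6931, 0.6931).
Qᵀb = (-1.4142, 0.7921).
Back-substitute: x_2 = 0.7921/5.0498 = 0.1569.
x_1 = (-1.4142 − 0.7071·0.1569)/2.8284 = -0.5392.

x = (-0.5392, 0.1569)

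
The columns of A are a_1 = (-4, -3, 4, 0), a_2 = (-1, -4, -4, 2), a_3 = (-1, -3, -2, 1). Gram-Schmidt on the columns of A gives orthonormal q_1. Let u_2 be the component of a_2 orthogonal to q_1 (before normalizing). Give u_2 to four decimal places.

u_2 = (-1.0000, -4.0000, -4.0000, 2.0000)

a_1 = (-4, -3, 4, 0); ‖a_1‖ = 6.4031, so q_1 = (-0.6247, -0.4685, 0.6247, 0.0000).
q_1·a_2 = (-0.6247)·(-1) + (-0.4685)·(-4) + 0.6247·(-4) + 0.0000·2 = 0.0000.
u_2 = a_2 + 0.0000·q_1 = (-1.0000, -4.0000, -4.0000, 2.0000).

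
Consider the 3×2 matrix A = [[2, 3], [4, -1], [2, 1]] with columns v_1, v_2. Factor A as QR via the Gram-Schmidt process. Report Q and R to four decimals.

Q = [[0.4082, 0.8296], [0.8165, -0.5185], [0.4082, 0.2074]], R = [[4.8990, 0.8165], [0.0000, 3.2146]]

v_1 = (2, 4, 2); ‖v_1‖ = 4.8990, so e_1 = (0.4082, 0.8165, 0.4082).
e_1·v_2 = 0.4082·3 + 0.8165·(-1) + 0.4082·1 = 0.8165.
u_2 = v_2 − 0.8165·e_1 = (2.6667, -1.6667, 0.6667).
‖u_2‖ = 3.2146, so e_2 = (0.8296, -0.5185, 0.2074).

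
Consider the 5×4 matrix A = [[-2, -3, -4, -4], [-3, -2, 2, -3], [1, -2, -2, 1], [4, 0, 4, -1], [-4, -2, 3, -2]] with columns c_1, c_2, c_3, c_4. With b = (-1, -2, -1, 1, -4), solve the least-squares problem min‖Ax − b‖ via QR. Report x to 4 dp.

x = (0.4569, 0.8630, -0.2810, -0.3830)

e_1 = c_1/‖c_1‖ = (-2, -3, 1, 4, -4)/6.7823 = (-0.2949, -0.4423, 0.1474, 0.5898, -0.5898).
r_{12} = e_1·c_2 = 2.6540.
u_2 = c_2 − 2.6540·e_1 = (-2.2174, -0.8261, -2.3913, -1.5652, -0.4348).
‖u_2‖ = 3.7358, so e_2 = (-0.5935, -0.2211, -0.6401, -0.4190, -0.1164).
r_{13} = e_1·c_3 = 0.5898; r_{23} = e_2·c_3 = 1.1871.
u_3 = c_3 − 0.5898·e_1 − 1.1871·e_2 = (-3.1215, 2.5234, -1.3271, 4.1495, 3.4860).
‖u_3‖ = 6.8734, so e_3 = (-0.4541, 0.3671, -0.1931, 0.6037, 0.5072).
r_{14} = e_1·c_4 = 3.2437; r_{24} = e_2·c_4 = 3.0492; r_{34} = e_3·c_4 = -1.0959.
u_4 = c_4 − 3.2437·e_1 − 3.0492·e_2 + 1.0959·e_3 = (-1.7314, -0.4886, 2.2619, -0.9739, 0.8237).
‖u_4‖ = 3.1591, so e_4 = (-0.5481, -0.1547, 0.7160, -0.3083, 0.2608).
Qᵀb = (3.9809, 1.7224, -1.5120, -1.2099).
Back-substitute: x_4 = -1.2099/3.1591 = -0.3830.
x_3 = (-1.5120 + 1.0959·(-0.3830))/6.8734 = -0.2810.
x_2 = (1.7224 − 1.1871·(-0.2810) − 3.0492·(-0.3830))/3.7358 = 0.8630.
x_1 = (3.9809 − 2.6540·0.8630 − 0.5898·(-0.2810) − 3.2437·(-0.3830))/6.7823 = 0.4569.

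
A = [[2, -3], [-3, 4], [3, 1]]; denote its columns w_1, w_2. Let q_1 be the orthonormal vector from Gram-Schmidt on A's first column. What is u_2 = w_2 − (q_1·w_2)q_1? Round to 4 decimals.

u_2 = (-1.6364, 1.9545, 3.0455)

w_1 = (2, -3, 3); ‖w_1‖ = 4.6904, so q_1 = (0.4264, -0.6396, 0.6396).
q_1·w_2 = 0.4264·(-3) + (-0.6396)·4 + 0.6396·1 = -3.1980.
u_2 = w_2 + 3.1980·q_1 = (-1.6364, 1.9545, 3.0455).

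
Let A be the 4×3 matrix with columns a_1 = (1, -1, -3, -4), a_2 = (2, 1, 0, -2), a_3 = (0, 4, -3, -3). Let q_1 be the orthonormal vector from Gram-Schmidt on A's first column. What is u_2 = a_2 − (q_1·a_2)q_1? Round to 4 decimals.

a_1 = (1, -1, -3, -4); ‖a_1‖ = 5.1962, so q_1 = (0.1925, -0.1925, -0.5774, -0.7698).
q_1·a_2 = 0.1925·2 + (-0.1925)·1 + (-0.5774)·0 + (-0.7698)·(-2) = 1.7321.
u_2 = a_2 − 1.7321·q_1 = (1.6667, 1.3333, 1.0000, -0.6667).

u_2 = (1.6667, 1.3333, 1.0000, -0.6667)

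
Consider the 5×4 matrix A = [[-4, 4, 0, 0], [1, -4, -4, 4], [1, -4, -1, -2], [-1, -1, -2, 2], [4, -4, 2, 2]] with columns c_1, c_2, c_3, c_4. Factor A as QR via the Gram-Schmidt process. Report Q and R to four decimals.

Q = [[-0.6761, -0.0985, 0.3869, 0.4554], [0.1690, -0.6217, -0.5964, 0.2433], [0.1690, -0.6217, 0.5798, -0.4846], [-0.1690, -0.4555, 0.0250, 0.3620], [0.6761, 0.0985, 0.3973, 0.6062]], R = [[5.9161, -6.5922, 0.8452, 1.3522], [0.0000, 4.6414, 4.2167, -1.9575], [0.0000, 0.0000, 2.5505, -2.7008], [0.0000, 0.0000, 0.0000, 3.8788]]

e_1 = c_1/‖c_1‖ = (-4, 1, 1, -1, 4)/5.9161 = (-0.6761, 0.1690, 0.1690, -0.1690, 0.6761).
r_{12} = e_1·c_2 = -6.5922.
u_2 = c_2 + 6.5922·e_1 = (-0.4571, -2.8857, -2.8857, -2.1143, 0.4571).
‖u_2‖ = 4.6414, so e_2 = (-0.0985, -0.6217, -0.6217, -0.4555, 0.0985).
r_{13} = e_1·c_3 = 0.8452; r_{23} = e_2·c_3 = 4.2167.
u_3 = c_3 − 0.8452·e_1 − 4.2167·e_2 = (0.9867, -1.5212, 1.4788, 0.0637, 1.0133).
‖u_3‖ = 2.5505, so e_3 = (0.3869, -0.5964, 0.5798, 0.0250, 0.3973).
r_{14} = e_1·c_4 = 1.3522; r_{24} = e_2·c_4 = -1.9575; r_{34} = e_3·c_4 = -2.7008.
u_4 = c_4 − 1.3522·e_1 + 1.9575·e_2 + 2.7008·e_3 = (1.7664, 0.9435, -1.8797, 1.4043, 2.3515).
‖u_4‖ = 3.8788, so e_4 = (0.4554, 0.2433, -0.4846, 0.3620, 0.6062).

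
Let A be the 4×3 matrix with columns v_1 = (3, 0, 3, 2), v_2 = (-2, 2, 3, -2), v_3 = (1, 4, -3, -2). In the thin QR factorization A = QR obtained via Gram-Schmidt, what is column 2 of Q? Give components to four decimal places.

q_1 = v_1/‖v_1‖ = (3, 0, 3, 2)/4.6904 = (0.6396, 0.0000, 0.6396, 0.4264).
r_{12} = q_1·v_2 = -0.2132.
u_2 = v_2 + 0.2132·q_1 = (-1.8636, 2.0000, 3.1364, -1.9091).
‖u_2‖ = 4.5776, so q_2 = (-0.4071, 0.4369, 0.6852, -0.4170).

q_2 = (-0.4071, 0.4369, 0.6852, -0.4170)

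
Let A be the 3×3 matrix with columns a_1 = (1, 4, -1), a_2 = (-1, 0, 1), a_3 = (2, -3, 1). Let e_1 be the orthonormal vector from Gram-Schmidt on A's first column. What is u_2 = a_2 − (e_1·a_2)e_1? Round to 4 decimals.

a_1 = (1, 4, -1); ‖a_1‖ = 4.2426, so e_1 = (0.2357, 0.9428, -0.2357).
e_1·a_2 = 0.2357·(-1) + 0.9428·0 + (-0.2357)·1 = -0.4714.
u_2 = a_2 + 0.4714·e_1 = (-0.8889, 0.4444, 0.8889).

u_2 = (-0.8889, 0.4444, 0.8889)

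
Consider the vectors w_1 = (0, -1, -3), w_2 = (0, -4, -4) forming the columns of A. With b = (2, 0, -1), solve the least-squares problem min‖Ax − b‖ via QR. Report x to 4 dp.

e_1 = w_1/‖w_1‖ = (0, -1, -3)/3.1623 = (0.0000, -0.3162, -0.9487).
r_{12} = e_1·w_2 = 5.0596.
u_2 = w_2 − 5.0596·e_1 = (0.0000, -2.4000, 0.8000).
‖u_2‖ = 2.5298, so e_2 = (0.0000, -0.9487, 0.3162).
Qᵀb = (0.9487, -0.3162).
Back-substitute: x_2 = -0.3162/2.5298 = -0.1250.
x_1 = (0.9487 − 5.0596·(-0.1250))/3.1623 = 0.5000.

x = (0.5000, -0.1250)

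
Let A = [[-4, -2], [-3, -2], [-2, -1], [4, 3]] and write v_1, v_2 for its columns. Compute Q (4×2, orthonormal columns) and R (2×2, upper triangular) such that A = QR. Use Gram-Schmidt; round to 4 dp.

Q = [[-0.5963, 0.6432], [-0.4472, -0.1754], [-0.2981, 0.3216], [0.5963, 0.6724]], R = [[6.7082, 4.1740], [0.0000, 0.7601]]

v_1 = (-4, -3, -2, 4); ‖v_1‖ = 6.7082, so e_1 = (-0.5963, -0.4472, -0.2981, 0.5963).
e_1·v_2 = (-0.5963)·(-2) + (-0.4472)·(-2) + (-0.2981)·(-1) + 0.5963·3 = 4.1740.
u_2 = v_2 − 4.1740·e_1 = (0.4889, -0.1333, 0.2444, 0.5111).
‖u_2‖ = 0.7601, so e_2 = (0.6432, -0.1754, 0.3216, 0.6724).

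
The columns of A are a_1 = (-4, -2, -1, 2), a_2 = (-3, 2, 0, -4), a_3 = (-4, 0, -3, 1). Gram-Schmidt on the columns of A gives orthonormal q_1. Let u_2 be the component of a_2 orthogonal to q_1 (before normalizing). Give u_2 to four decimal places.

a_1 = (-4, -2, -1, 2); ‖a_1‖ = 5.0000, so q_1 = (-0.8000, -0.4000, -0.2000, 0.4000).
q_1·a_2 = (-0.8000)·(-3) + (-0.4000)·2 + (-0.2000)·0 + 0.4000·(-4) = 0.0000.
u_2 = a_2 − 0.0000·q_1 = (-3.0000, 2.0000, 0.0000, -4.0000).

u_2 = (-3.0000, 2.0000, 0.0000, -4.0000)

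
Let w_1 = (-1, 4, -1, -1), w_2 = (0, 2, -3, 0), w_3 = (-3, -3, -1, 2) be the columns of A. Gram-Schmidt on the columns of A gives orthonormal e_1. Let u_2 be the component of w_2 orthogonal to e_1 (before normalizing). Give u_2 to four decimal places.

u_2 = (0.5789, -0.3158, -2.4211, 0.5789)

w_1 = (-1, 4, -1, -1); ‖w_1‖ = 4.3589, so e_1 = (-0.2294, 0.9177, -0.2294, -0.2294).
e_1·w_2 = (-0.2294)·0 + 0.9177·2 + (-0.2294)·(-3) + (-0.2294)·0 = 2.5236.
u_2 = w_2 − 2.5236·e_1 = (0.5789, -0.3158, -2.4211, 0.5789).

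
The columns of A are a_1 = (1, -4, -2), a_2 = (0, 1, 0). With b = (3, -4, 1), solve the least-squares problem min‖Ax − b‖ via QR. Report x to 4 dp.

a_1 = (1, -4, -2); ‖a_1‖ = 4.5826, so q_1 = (0.2182, -0.8729, -0.4364).
q_1·a_2 = 0.2182·0 + (-0.8729)·1 + (-0.4364)·0 = -0.8729.
u_2 = a_2 + 0.8729·q_1 = (0.1905, 0.2381, -0.3810).
‖u_2‖ = 0.4880, so q_2 = (0.3904, 0.4880, -0.7807).
Qᵀb = (3.7097, -1.5614).
Back-substitute: x_2 = -1.5614/0.4880 = -3.2000.
x_1 = (3.7097 + 0.8729·(-3.2000))/4.5826 = 0.2000.

x = (0.2000, -3.2000)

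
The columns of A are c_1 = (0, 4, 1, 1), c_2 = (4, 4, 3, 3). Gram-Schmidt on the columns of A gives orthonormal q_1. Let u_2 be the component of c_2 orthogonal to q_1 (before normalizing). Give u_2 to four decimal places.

c_1 = (0, 4, 1, 1); ‖c_1‖ = 4.2426, so q_1 = (0.0000, 0.9428, 0.2357, 0.2357).
q_1·c_2 = 0.0000·4 + 0.9428·4 + 0.2357·3 + 0.2357·3 = 5.1854.
u_2 = c_2 − 5.1854·q_1 = (4.0000, -0.8889, 1.7778, 1.7778).

u_2 = (4.0000, -0.8889, 1.7778, 1.7778)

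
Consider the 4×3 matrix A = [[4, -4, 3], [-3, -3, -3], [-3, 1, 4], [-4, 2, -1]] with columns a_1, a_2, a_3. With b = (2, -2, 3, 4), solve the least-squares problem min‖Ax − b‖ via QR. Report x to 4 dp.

a_1 = (4, -3, -3, -4); ‖a_1‖ = 7.0711, so q_1 = (0.5657, -0.4243, -0.4243, -0.5657).
q_1·a_2 = 0.5657·(-4) + (-0.4243)·(-3) + (-0.4243)·1 + (-0.5657)·2 = -2.5456.
u_2 = a_2 + 2.5456·q_1 = (-2.5600, -4.0800, -0.0800, 0.5600).
‖u_2‖ = 4.8497, so q_2 = (-0.5279, -0.8413, -0.0165, 0.1155).
q_1·a_3 = 0.5657·3 + (-0.4243)·(-3) + (-0.4243)·4 + (-0.5657)·(-1) = 1.8385; q_2·a_3 = (-0.5279)·3 + (-0.8413)·(-3) + (-0.0165)·4 + 0.1155·(-1) = 0.7588.
u_3 = a_3 − 1.8385·q_1 − 0.7588·q_2 = (2.3605, -1.5816, 4.7925, -0.0476).
‖u_3‖ = 5.5717, so q_3 = (0.4237, -0.2839, 0.8601, -0.0085).
Qᵀb = (-1.5556, 1.0392, 3.9613).
Back-substitute: x_3 = 3.9613/5.5717 = 0.7110.
x_2 = (1.0392 − 0.7588·0.7110)/4.8497 = 0.1030.
x_1 = (-1.5556 + 2.5456·0.1030 − 1.8385·0.7110)/7.0711 = -0.3678.

x = (-0.3678, 0.1030, 0.7110)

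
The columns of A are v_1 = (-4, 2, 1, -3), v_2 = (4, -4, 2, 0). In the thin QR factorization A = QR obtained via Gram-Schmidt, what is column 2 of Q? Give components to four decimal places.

q_1 = v_1/‖v_1‖ = (-4, 2, 1, -3)/5.4772 = (-0.7303, 0.3651, 0.1826, -0.5477).
r_{12} = q_1·v_2 = -4.0166.
u_2 = v_2 + 4.0166·q_1 = (1.0667, -2.5333, 2.7333, -2.2000).
‖u_2‖ = 4.4572, so q_2 = (0.2393, -0.5684, 0.6132, -0.4936).

q_2 = (0.2393, -0.5684, 0.6132, -0.4936)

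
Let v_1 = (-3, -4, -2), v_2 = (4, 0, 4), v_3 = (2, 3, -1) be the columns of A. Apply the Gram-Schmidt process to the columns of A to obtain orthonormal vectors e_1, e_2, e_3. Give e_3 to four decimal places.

e_3 = (0.6963, -0.1741, -0.6963)

v_1 = (-3, -4, -2); ‖v_1‖ = 5.3852, so e_1 = (-0.5571, -0.7428, -0.3714).
e_1·v_2 = (-0.5571)·4 + (-0.7428)·0 + (-0.3714)·4 = -3.7139.
u_2 = v_2 + 3.7139·e_1 = (1.9310, -2.7586, 2.6207).
‖u_2‖ = 4.2670, so e_2 = (0.4526, -0.6465, 0.6142).
e_1·v_3 = (-0.5571)·2 + (-0.7428)·3 + (-0.3714)·(-1) = -2.9711; e_2·v_3 = 0.4526·2 + (-0.6465)·3 + 0.6142·(-1) = -1.6486.
u_3 = v_3 + 2.9711·e_1 + 1.6486·e_2 = (1.0909, -0.2727, -1.0909).
‖u_3‖ = 1.5667, so e_3 = (0.6963, -0.1741, -0.6963).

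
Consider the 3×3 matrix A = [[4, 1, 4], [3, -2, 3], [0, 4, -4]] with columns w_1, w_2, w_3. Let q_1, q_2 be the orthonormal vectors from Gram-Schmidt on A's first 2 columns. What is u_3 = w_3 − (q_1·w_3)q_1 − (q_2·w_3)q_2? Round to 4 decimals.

u_3 = (1.0134, -1.3512, -0.9290)

w_1 = (4, 3, 0); ‖w_1‖ = 5.0000, so q_1 = (0.8000, 0.6000, 0.0000).
q_1·w_2 = 0.8000·1 + 0.6000·(-2) + 0.0000·4 = -0.4000.
u_2 = w_2 + 0.4000·q_1 = (1.3200, -1.7600, 4.0000).
‖u_2‖ = 4.5651, so q_2 = (0.2892, -0.3855, 0.8762).
q_1·w_3 = 0.8000·4 + 0.6000·3 + 0.0000·(-4) = 5.0000; q_2·w_3 = 0.2892·4 + (-0.3855)·3 + 0.8762·(-4) = -3.5049.
u_3 = w_3 − 5.0000·q_1 + 3.5049·q_2 = (1.0134, -1.3512, -0.9290).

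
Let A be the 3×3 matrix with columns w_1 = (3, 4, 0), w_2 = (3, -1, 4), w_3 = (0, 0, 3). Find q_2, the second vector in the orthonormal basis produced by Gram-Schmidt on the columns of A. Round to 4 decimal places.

q_2 = (0.4800, -0.3600, 0.8000)

w_1 = (3, 4, 0); ‖w_1‖ = 5.0000, so q_1 = (0.6000, 0.8000, 0.0000).
q_1·w_2 = 0.6000·3 + 0.8000·(-1) + 0.0000·4 = 1.0000.
u_2 = w_2 − 1.0000·q_1 = (2.4000, -1.8000, 4.0000).
‖u_2‖ = 5.0000, so q_2 = (0.4800, -0.3600, 0.8000).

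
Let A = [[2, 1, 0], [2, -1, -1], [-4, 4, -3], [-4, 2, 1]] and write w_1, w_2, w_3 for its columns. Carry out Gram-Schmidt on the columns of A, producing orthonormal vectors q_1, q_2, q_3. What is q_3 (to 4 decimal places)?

w_1 = (2, 2, -4, -4); ‖w_1‖ = 6.3246, so q_1 = (0.3162, 0.3162, -0.6325, -0.6325).
q_1·w_2 = 0.3162·1 + 0.3162·(-1) + (-0.6325)·4 + (-0.6325)·2 = -3.7947.
u_2 = w_2 + 3.7947·q_1 = (2.2000, 0.2000, 1.6000, -0.4000).
‖u_2‖ = 2.7568, so q_2 = (0.7980, 0.0725, 0.5804, -0.1451).
q_1·w_3 = 0.3162·0 + 0.3162·(-1) + (-0.6325)·(-3) + (-0.6325)·1 = 0.9487; q_2·w_3 = 0.7980·0 + 0.0725·(-1) + 0.5804·(-3) + (-0.1451)·1 = -1.9588.
u_3 = w_3 − 0.9487·q_1 + 1.9588·q_2 = (1.2632, -1.1579, -1.2632, 1.3158).
‖u_3‖ = 2.5026, so q_3 = (0.5047, -0.4627, -0.5047, 0.5258).

q_3 = (0.5047, -0.4627, -0.5047, 0.5258)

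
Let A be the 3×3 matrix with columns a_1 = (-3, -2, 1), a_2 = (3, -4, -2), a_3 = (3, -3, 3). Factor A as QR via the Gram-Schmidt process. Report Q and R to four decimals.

a_1 = (-3, -2, 1); ‖a_1‖ = 3.7417, so q_1 = (-0.8018, -0.5345, 0.2673).
q_1·a_2 = (-0.8018)·3 + (-0.5345)·(-4) + 0.2673·(-2) = -0.8018.
u_2 = a_2 + 0.8018·q_1 = (2.3571, -4.4286, -1.7857).
‖u_2‖ = 5.3251, so q_2 = (0.4426, -0.8316, -0.3353).
q_1·a_3 = (-0.8018)·3 + (-0.5345)·(-3) + 0.2673·3 = 0.0000; q_2·a_3 = 0.4426·3 + (-0.8316)·(-3) + (-0.3353)·3 = 2.8168.
u_3 = a_3 − 0.0000·q_1 − 2.8168·q_2 = (1.7531, -0.6574, 3.9446).
‖u_3‖ = 4.3664, so q_3 = (0.4015, -0.1506, 0.9034).

Q = [[-0.8018, 0.4426, 0.4015], [-0.5345, -0.8316, -0.1506], [0.2673, -0.3353, 0.9034]], R = [[3.7417, -0.8018, 0.0000], [0.0000, 5.3251, 2.8168], [0.0000, 0.0000, 4.3664]]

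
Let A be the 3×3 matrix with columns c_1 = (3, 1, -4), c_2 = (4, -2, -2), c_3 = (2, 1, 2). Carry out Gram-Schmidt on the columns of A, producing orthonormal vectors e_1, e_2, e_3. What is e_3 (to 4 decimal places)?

c_1 = (3, 1, -4); ‖c_1‖ = 5.0990, so e_1 = (0.5883, 0.1961, -0.7845).
e_1·c_2 = 0.5883·4 + 0.1961·(-2) + (-0.7845)·(-2) = 3.5301.
u_2 = c_2 − 3.5301·e_1 = (1.9231, -2.6923, 0.7692).
‖u_2‖ = 3.3968, so e_2 = (0.5661, -0.7926, 0.2265).
e_1·c_3 = 0.5883·2 + 0.1961·1 + (-0.7845)·2 = -0.1961; e_2·c_3 = 0.5661·2 + (-0.7926)·1 + 0.2265·2 = 0.7926.
u_3 = c_3 + 0.1961·e_1 − 0.7926·e_2 = (1.6667, 1.6667, 1.6667).
‖u_3‖ = 2.8868, so e_3 = (0.5774, 0.5774, 0.5774).

e_3 = (0.5774, 0.5774, 0.5774)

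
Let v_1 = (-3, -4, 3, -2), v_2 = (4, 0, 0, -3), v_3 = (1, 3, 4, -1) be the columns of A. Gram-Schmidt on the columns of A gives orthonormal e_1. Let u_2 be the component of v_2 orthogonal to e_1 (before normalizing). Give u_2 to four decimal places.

u_2 = (3.5263, -0.6316, 0.4737, -3.3158)

v_1 = (-3, -4, 3, -2); ‖v_1‖ = 6.1644, so e_1 = (-0.4867, -0.6489, 0.4867, -0.3244).
e_1·v_2 = (-0.4867)·4 + (-0.6489)·0 + 0.4867·0 + (-0.3244)·(-3) = -0.9733.
u_2 = v_2 + 0.9733·e_1 = (3.5263, -0.6316, 0.4737, -3.3158).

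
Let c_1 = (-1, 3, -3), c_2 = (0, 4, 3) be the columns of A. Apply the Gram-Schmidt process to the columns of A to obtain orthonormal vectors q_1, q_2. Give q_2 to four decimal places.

q_1 = c_1/‖c_1‖ = (-1, 3, -3)/4.3589 = (-0.2294, 0.6882, -0.6882).
r_{12} = q_1·c_2 = 0.6882.
u_2 = c_2 − 0.6882·q_1 = (0.1579, 3.5263, 3.4737).
‖u_2‖ = 4.9524, so q_2 = (0.0319, 0.7120, 0.7014).

q_2 = (0.0319, 0.7120, 0.7014)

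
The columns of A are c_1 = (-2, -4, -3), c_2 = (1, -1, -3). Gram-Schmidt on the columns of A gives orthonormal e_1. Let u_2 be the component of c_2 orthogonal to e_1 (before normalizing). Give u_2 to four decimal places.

c_1 = (-2, -4, -3); ‖c_1‖ = 5.3852, so e_1 = (-0.3714, -0.7428, -0.5571).
e_1·c_2 = (-0.3714)·1 + (-0.7428)·(-1) + (-0.5571)·(-3) = 2.0426.
u_2 = c_2 − 2.0426·e_1 = (1.7586, 0.5172, -1.8621).

u_2 = (1.7586, 0.5172, -1.8621)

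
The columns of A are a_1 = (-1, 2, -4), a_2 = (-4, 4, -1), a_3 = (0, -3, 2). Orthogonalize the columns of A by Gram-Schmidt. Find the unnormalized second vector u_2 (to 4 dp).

u_2 = (-3.2381, 2.4762, 2.0476)

a_1 = (-1, 2, -4); ‖a_1‖ = 4.5826, so e_1 = (-0.2182, 0.4364, -0.8729).
e_1·a_2 = (-0.2182)·(-4) + 0.4364·4 + (-0.8729)·(-1) = 3.4915.
u_2 = a_2 − 3.4915·e_1 = (-3.2381, 2.4762, 2.0476).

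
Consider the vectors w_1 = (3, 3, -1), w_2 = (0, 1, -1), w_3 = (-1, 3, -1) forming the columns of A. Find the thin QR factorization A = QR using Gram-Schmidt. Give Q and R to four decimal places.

q_1 = w_1/‖w_1‖ = (3, 3, -1)/4.3589 = (0.6882, 0.6882, -0.2294).
r_{12} = q_1·w_2 = 0.9177.
u_2 = w_2 − 0.9177·q_1 = (-0.6316, 0.3684, -0.7895).
‖u_2‖ = 1.0761, so q_2 = (-0.5869, 0.3424, -0.7337).
r_{13} = q_1·w_3 = 1.6059; r_{23} = q_2·w_3 = 2.3478.
u_3 = w_3 − 1.6059·q_1 − 2.3478·q_2 = (-0.7273, 1.0909, 1.0909).
‖u_3‖ = 1.7056, so q_3 = (-0.4264, 0.6396, 0.6396).

Q = [[0.6882, -0.5869, -0.4264], [0.6882, 0.3424, 0.6396], [-0.2294, -0.7337, 0.6396]], R = [[4.3589, 0.9177, 1.6059], [0.0000, 1.0761, 2.3478], [0.0000, 0.0000, 1.7056]]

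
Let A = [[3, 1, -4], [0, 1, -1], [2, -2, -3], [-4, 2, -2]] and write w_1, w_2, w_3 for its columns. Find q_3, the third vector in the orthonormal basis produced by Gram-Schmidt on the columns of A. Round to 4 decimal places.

q_3 = (-0.2877, -0.0331, -0.7522, -0.5919)

q_1 = w_1/‖w_1‖ = (3, 0, 2, -4)/5.3852 = (0.5571, 0.0000, 0.3714, -0.7428).
r_{12} = q_1·w_2 = -1.6713.
u_2 = w_2 + 1.6713·q_1 = (1.9310, 1.0000, -1.3793, 0.7586).
‖u_2‖ = 2.6846, so q_2 = (0.7193, 0.3725, -0.5138, 0.2826).
r_{13} = q_1·w_3 = -1.8570; r_{23} = q_2·w_3 = -2.2735.
u_3 = w_3 + 1.8570·q_1 + 2.2735·q_2 = (-1.3301, -0.1531, -3.4785, -2.7368).
‖u_3‖ = 4.6242, so q_3 = (-0.2877, -0.0331, -0.7522, -0.5919).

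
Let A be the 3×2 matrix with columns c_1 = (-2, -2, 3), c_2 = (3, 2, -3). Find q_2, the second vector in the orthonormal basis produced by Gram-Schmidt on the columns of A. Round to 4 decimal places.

c_1 = (-2, -2, 3); ‖c_1‖ = 4.1231, so q_1 = (-0.4851, -0.4851, 0.7276).
q_1·c_2 = (-0.4851)·3 + (-0.4851)·2 + 0.7276·(-3) = -4.6082.
u_2 = c_2 + 4.6082·q_1 = (0.7647, -0.2353, 0.3529).
‖u_2‖ = 0.8745, so q_2 = (0.8745, -0.2691, 0.4036).

q_2 = (0.8745, -0.2691, 0.4036)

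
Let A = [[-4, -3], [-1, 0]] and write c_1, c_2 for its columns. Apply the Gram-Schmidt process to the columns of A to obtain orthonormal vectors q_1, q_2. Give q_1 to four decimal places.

c_1 = (-4, -1); ‖c_1‖ = 4.1231, so q_1 = (-0.9701, -0.2425).

q_1 = (-0.9701, -0.2425)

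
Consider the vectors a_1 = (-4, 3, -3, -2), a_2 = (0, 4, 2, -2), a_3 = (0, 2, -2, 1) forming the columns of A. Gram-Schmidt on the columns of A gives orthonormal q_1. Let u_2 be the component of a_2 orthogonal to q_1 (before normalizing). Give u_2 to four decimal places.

q_1 = a_1/‖a_1‖ = (-4, 3, -3, -2)/6.1644 = (-0.6489, 0.4867, -0.4867, -0.3244).
r_{12} = q_1·a_2 = 1.6222.
u_2 = a_2 − 1.6222·q_1 = (1.0526, 3.2105, 2.7895, -1.4737).

u_2 = (1.0526, 3.2105, 2.7895, -1.4737)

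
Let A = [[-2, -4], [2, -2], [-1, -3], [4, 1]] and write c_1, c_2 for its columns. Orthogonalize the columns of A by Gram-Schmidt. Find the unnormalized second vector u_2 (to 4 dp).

u_2 = (-3.1200, -2.8800, -2.5600, -0.7600)

c_1 = (-2, 2, -1, 4); ‖c_1‖ = 5.0000, so e_1 = (-0.4000, 0.4000, -0.2000, 0.8000).
e_1·c_2 = (-0.4000)·(-4) + 0.4000·(-2) + (-0.2000)·(-3) + 0.8000·1 = 2.2000.
u_2 = c_2 − 2.2000·e_1 = (-3.1200, -2.8800, -2.5600, -0.7600).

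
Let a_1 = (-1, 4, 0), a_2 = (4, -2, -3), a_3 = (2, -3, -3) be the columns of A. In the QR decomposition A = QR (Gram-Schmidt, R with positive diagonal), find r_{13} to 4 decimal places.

a_1 = (-1, 4, 0); ‖a_1‖ = 4.1231, so e_1 = (-0.2425, 0.9701, 0.0000).
r_{13} = e_1·a_3 = -3.3955.

r_{13} = -3.3955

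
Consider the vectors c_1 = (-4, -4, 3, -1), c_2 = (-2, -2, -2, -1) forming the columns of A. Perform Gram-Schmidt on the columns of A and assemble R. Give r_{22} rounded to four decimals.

c_1 = (-4, -4, 3, -1); ‖c_1‖ = 6.4807, so q_1 = (-0.6172, -0.6172, 0.4629, -0.1543).
q_1·c_2 = (-0.6172)·(-2) + (-0.6172)·(-2) + 0.4629·(-2) + (-0.1543)·(-1) = 1.6973.
u_2 = c_2 − 1.6973·q_1 = (-0.9524, -0.9524, -2.7857, -0.7381).
r_{22} = ‖u_2‖ = 3.1810.

r_{22} = 3.1810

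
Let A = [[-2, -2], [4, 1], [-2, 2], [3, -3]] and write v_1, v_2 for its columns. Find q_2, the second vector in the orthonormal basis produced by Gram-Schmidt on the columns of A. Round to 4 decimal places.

v_1 = (-2, 4, -2, 3); ‖v_1‖ = 5.7446, so q_1 = (-0.3482, 0.6963, -0.3482, 0.5222).
q_1·v_2 = (-0.3482)·(-2) + 0.6963·1 + (-0.3482)·2 + 0.5222·(-3) = -0.8704.
u_2 = v_2 + 0.8704·q_1 = (-2.3030, 1.6061, 1.6970, -2.5455).
‖u_2‖ = 4.1524, so q_2 = (-0.5546, 0.3868, 0.4087, -0.6130).

q_2 = (-0.5546, 0.3868, 0.4087, -0.6130)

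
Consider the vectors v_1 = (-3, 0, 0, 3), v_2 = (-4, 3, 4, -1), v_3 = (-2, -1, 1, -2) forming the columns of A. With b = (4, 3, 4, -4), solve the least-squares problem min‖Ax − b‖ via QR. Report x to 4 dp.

x = (-1.8038, 0.9409, -0.9350)

v_1 = (-3, 0, 0, 3); ‖v_1‖ = 4.2426, so e_1 = (-0.7071, 0.0000, 0.0000, 0.7071).
e_1·v_2 = (-0.7071)·(-4) + 0.0000·3 + 0.0000·4 + 0.7071·(-1) = 2.1213.
u_2 = v_2 − 2.1213·e_1 = (-2.5000, 3.0000, 4.0000, -2.5000).
‖u_2‖ = 6.1237, so e_2 = (-0.4082, 0.4899, 0.6532, -0.4082).
e_1·v_3 = (-0.7071)·(-2) + 0.0000·(-1) + 0.0000·1 + 0.7071·(-2) = 0.0000; e_2·v_3 = (-0.4082)·(-2) + 0.4899·(-1) + 0.6532·1 + (-0.4082)·(-2) = 1.7963.
u_3 = v_3 + 0.0000·e_1 − 1.7963·e_2 = (-1.2667, -1.8800, -0.1733, -1.2667).
‖u_3‖ = 2.6026, so e_3 = (-0.4867, -0.7224, -0.0666, -0.4867).
Qᵀb = (-5.6569, 4.0825, -2.4335).
Back-substitute: x_3 = -2.4335/2.6026 = -0.9350.
x_2 = (4.0825 − 1.7963·(-0.9350))/6.1237 = 0.9409.
x_1 = (-5.6569 − 2.1213·0.9409 + 0.0000·(-0.9350))/4.2426 = -1.8038.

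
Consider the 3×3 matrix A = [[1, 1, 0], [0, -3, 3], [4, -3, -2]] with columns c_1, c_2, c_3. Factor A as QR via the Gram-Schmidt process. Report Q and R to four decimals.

Q = [[0.2425, 0.4778, 0.8443], [0.0000, -0.8703, 0.4925], [0.9701, -0.1195, -0.2111]], R = [[4.1231, -2.6679, -1.9403], [0.0000, 3.4471, -2.3720], [0.0000, 0.0000, 1.8997]]

c_1 = (1, 0, 4); ‖c_1‖ = 4.1231, so e_1 = (0.2425, 0.0000, 0.9701).
e_1·c_2 = 0.2425·1 + 0.0000·(-3) + 0.9701·(-3) = -2.6679.
u_2 = c_2 + 2.6679·e_1 = (1.6471, -3.0000, -0.4118).
‖u_2‖ = 3.4471, so e_2 = (0.4778, -0.8703, -0.1195).
e_1·c_3 = 0.2425·0 + 0.0000·3 + 0.9701·(-2) = -1.9403; e_2·c_3 = 0.4778·0 + (-0.8703)·3 + (-0.1195)·(-2) = -2.3720.
u_3 = c_3 + 1.9403·e_1 + 2.3720·e_2 = (1.6040, 0.9356, -0.4010).
‖u_3‖ = 1.8997, so e_3 = (0.8443, 0.4925, -0.2111).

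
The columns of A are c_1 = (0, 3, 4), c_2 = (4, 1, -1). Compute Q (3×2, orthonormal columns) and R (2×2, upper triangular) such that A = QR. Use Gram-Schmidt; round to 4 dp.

Q = [[0.0000, 0.9439], [0.6000, 0.2643], [0.8000, -0.1982]], R = [[5.0000, -0.2000], [0.0000, 4.2379]]

c_1 = (0, 3, 4); ‖c_1‖ = 5.0000, so e_1 = (0.0000, 0.6000, 0.8000).
e_1·c_2 = 0.0000·4 + 0.6000·1 + 0.8000·(-1) = -0.2000.
u_2 = c_2 + 0.2000·e_1 = (4.0000, 1.1200, -0.8400).
‖u_2‖ = 4.2379, so e_2 = (0.9439, 0.2643, -0.1982).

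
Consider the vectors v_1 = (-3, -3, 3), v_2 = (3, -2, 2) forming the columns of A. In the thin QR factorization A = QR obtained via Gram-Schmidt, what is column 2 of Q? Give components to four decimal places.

v_1 = (-3, -3, 3); ‖v_1‖ = 5.1962, so q_1 = (-0.5774, -0.5774, 0.5774).
q_1·v_2 = (-0.5774)·3 + (-0.5774)·(-2) + 0.5774·2 = 0.5774.
u_2 = v_2 − 0.5774·q_1 = (3.3333, -1.6667, 1.6667).
‖u_2‖ = 4.0825, so q_2 = (0.8165, -0.4082, 0.4082).

q_2 = (0.8165, -0.4082, 0.4082)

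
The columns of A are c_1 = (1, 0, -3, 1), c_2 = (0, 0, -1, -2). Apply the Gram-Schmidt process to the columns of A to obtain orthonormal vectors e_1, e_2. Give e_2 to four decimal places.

e_1 = c_1/‖c_1‖ = (1, 0, -3, 1)/3.3166 = (0.3015, 0.0000, -0.9045, 0.3015).
r_{12} = e_1·c_2 = 0.3015.
u_2 = c_2 − 0.3015·e_1 = (-0.0909, 0.0000, -0.7273, -2.0909).
‖u_2‖ = 2.2156, so e_2 = (-0.0410, 0.0000, -0.3282, -0.9437).

e_2 = (-0.0410, 0.0000, -0.3282, -0.9437)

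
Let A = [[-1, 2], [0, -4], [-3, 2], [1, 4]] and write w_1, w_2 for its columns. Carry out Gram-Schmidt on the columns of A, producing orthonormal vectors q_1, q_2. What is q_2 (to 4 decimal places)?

q_1 = w_1/‖w_1‖ = (-1, 0, -3, 1)/3.3166 = (-0.3015, 0.0000, -0.9045, 0.3015).
r_{12} = q_1·w_2 = -1.2060.
u_2 = w_2 + 1.2060·q_1 = (1.6364, -4.0000, 0.9091, 4.3636).
‖u_2‖ = 6.2085, so q_2 = (0.2636, -0.6443, 0.1464, 0.7028).

q_2 = (0.2636, -0.6443, 0.1464, 0.7028)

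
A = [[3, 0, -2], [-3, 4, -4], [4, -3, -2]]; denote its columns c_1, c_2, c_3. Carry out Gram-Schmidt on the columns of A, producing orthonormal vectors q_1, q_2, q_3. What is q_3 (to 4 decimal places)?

c_1 = (3, -3, 4); ‖c_1‖ = 5.8310, so q_1 = (0.5145, -0.5145, 0.6860).
q_1·c_2 = 0.5145·0 + (-0.5145)·4 + 0.6860·(-3) = -4.1160.
u_2 = c_2 + 4.1160·q_1 = (2.1176, 1.8824, -0.1765).
‖u_2‖ = 2.8388, so q_2 = (0.7460, 0.6631, -0.0622).
q_1·c_3 = 0.5145·(-2) + (-0.5145)·(-4) + 0.6860·(-2) = -0.3430; q_2·c_3 = 0.7460·(-2) + 0.6631·(-4) + (-0.0622)·(-2) = -4.0199.
u_3 = c_3 + 0.3430·q_1 + 4.0199·q_2 = (1.1752, -1.5109, -2.0146).
‖u_3‖ = 2.7790, so q_3 = (0.4229, -0.5437, -0.7249).

q_3 = (0.4229, -0.5437, -0.7249)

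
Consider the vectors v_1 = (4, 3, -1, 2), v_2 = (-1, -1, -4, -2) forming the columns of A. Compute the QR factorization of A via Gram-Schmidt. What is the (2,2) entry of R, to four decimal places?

v_1 = (4, 3, -1, 2); ‖v_1‖ = 5.4772, so q_1 = (0.7303, 0.5477, -0.1826, 0.3651).
q_1·v_2 = 0.7303·(-1) + 0.5477·(-1) + (-0.1826)·(-4) + 0.3651·(-2) = -1.2780.
u_2 = v_2 + 1.2780·q_1 = (-0.0667, -0.3000, -4.2333, -1.5333).
r_{22} = ‖u_2‖ = 4.5129.

r_{22} = 4.5129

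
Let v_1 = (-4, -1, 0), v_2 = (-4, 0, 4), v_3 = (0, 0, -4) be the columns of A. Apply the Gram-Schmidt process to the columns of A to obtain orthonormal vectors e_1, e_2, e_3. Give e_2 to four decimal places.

e_1 = v_1/‖v_1‖ = (-4, -1, 0)/4.1231 = (-0.9701, -0.2425, 0.0000).
r_{12} = e_1·v_2 = 3.8806.
u_2 = v_2 − 3.8806·e_1 = (-0.2353, 0.9412, 4.0000).
‖u_2‖ = 4.1160, so e_2 = (-0.0572, 0.2287, 0.9718).

e_2 = (-0.0572, 0.2287, 0.9718)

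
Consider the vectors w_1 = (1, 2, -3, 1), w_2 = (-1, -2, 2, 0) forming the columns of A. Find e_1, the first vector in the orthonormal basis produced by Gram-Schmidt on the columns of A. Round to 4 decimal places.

w_1 = (1, 2, -3, 1); ‖w_1‖ = 3.8730, so e_1 = (0.2582, 0.5164, -0.7746, 0.2582).

e_1 = (0.2582, 0.5164, -0.7746, 0.2582)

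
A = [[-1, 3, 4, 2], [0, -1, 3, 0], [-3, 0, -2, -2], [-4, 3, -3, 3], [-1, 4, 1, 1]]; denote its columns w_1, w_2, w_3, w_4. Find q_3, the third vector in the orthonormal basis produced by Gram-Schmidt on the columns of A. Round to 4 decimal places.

q_1 = w_1/‖w_1‖ = (-1, 0, -3, -4, -1)/5.1962 = (-0.1925, 0.0000, -0.5774, -0.7698, -0.1925).
r_{12} = q_1·w_2 = -3.6566.
u_2 = w_2 + 3.6566·q_1 = (2.2963, -1.0000, -2.1111, 0.1852, 3.2963).
‖u_2‖ = 4.6508, so q_2 = (0.4937, -0.2150, -0.4539, 0.0398, 0.7088).
r_{13} = q_1·w_3 = 2.5019; r_{23} = q_2·w_3 = 2.8271.
u_3 = w_3 − 2.5019·q_1 − 2.8271·q_2 = (3.0856, 3.6079, 0.7277, -1.1866, -0.5223).
‖u_3‖ = 4.9748, so q_3 = (0.6203, 0.7252, 0.1463, -0.2385, -0.1050).

q_3 = (0.6203, 0.7252, 0.1463, -0.2385, -0.1050)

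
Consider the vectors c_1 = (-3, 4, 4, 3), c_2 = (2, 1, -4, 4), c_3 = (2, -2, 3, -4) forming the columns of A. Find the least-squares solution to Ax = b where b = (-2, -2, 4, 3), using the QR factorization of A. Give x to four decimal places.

x = (0.4788, -0.1118, 0.1151)

q_1 = c_1/‖c_1‖ = (-3, 4, 4, 3)/7.0711 = (-0.4243, 0.5657, 0.5657, 0.4243).
r_{12} = q_1·c_2 = -0.8485.
u_2 = c_2 + 0.8485·q_1 = (1.6400, 1.4800, -3.5200, 4.3600).
‖u_2‖ = 6.0233, so q_2 = (0.2723, 0.2457, -0.5844, 0.7239).
r_{13} = q_1·c_3 = -1.9799; r_{23} = q_2·c_3 = -4.5955.
u_3 = c_3 + 1.9799·q_1 + 4.5955·q_2 = (2.4112, 0.2492, 1.4344, 0.1665).
‖u_3‖ = 2.8216, so q_3 = (0.8546, 0.0883, 0.5084, 0.0590).
Qᵀb = (3.2527, -1.2020, 0.3247).
Back-substitute: x_3 = 0.3247/2.8216 = 0.1151.
x_2 = (-1.2020 + 4.5955·0.1151)/6.0233 = -0.1118.
x_1 = (3.2527 + 0.8485·(-0.1118) + 1.9799·0.1151)/7.0711 = 0.4788.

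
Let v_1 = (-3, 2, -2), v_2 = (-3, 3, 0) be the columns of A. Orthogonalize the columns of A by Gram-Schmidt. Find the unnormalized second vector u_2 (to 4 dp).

e_1 = v_1/‖v_1‖ = (-3, 2, -2)/4.1231 = (-0.7276, 0.4851, -0.4851).
r_{12} = e_1·v_2 = 3.6380.
u_2 = v_2 − 3.6380·e_1 = (-0.3529, 1.2353, 1.7647).

u_2 = (-0.3529, 1.2353, 1.7647)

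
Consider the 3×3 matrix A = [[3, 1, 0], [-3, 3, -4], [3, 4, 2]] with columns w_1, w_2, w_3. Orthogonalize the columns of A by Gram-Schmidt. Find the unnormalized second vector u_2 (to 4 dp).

w_1 = (3, -3, 3); ‖w_1‖ = 5.1962, so e_1 = (0.5774, -0.5774, 0.5774).
e_1·w_2 = 0.5774·1 + (-0.5774)·3 + 0.5774·4 = 1.1547.
u_2 = w_2 − 1.1547·e_1 = (0.3333, 3.6667, 3.3333).

u_2 = (0.3333, 3.6667, 3.3333)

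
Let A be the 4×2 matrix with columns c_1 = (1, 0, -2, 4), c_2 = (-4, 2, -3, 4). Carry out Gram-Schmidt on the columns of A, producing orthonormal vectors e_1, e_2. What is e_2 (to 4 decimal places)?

e_2 = (-0.8932, 0.3678, -0.2364, 0.1051)

e_1 = c_1/‖c_1‖ = (1, 0, -2, 4)/4.5826 = (0.2182, 0.0000, -0.4364, 0.8729).
r_{12} = e_1·c_2 = 3.9279.
u_2 = c_2 − 3.9279·e_1 = (-4.8571, 2.0000, -1.2857, 0.5714).
‖u_2‖ = 5.4380, so e_2 = (-0.8932, 0.3678, -0.2364, 0.1051).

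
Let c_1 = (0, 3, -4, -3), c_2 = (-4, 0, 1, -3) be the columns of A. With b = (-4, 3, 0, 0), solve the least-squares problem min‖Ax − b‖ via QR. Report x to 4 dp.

x = (0.1793, 0.5809)

c_1 = (0, 3, -4, -3); ‖c_1‖ = 5.8310, so q_1 = (0.0000, 0.5145, -0.6860, -0.5145).
q_1·c_2 = 0.0000·(-4) + 0.5145·0 + (-0.6860)·1 + (-0.5145)·(-3) = 0.8575.
u_2 = c_2 − 0.8575·q_1 = (-4.0000, -0.4412, 1.5882, -2.5588).
‖u_2‖ = 5.0264, so q_2 = (-0.7958, -0.0878, 0.3160, -0.5091).
Qᵀb = (1.5435, 2.9199).
Back-substitute: x_2 = 2.9199/5.0264 = 0.5809.
x_1 = (1.5435 − 0.8575·0.5809)/5.8310 = 0.1793.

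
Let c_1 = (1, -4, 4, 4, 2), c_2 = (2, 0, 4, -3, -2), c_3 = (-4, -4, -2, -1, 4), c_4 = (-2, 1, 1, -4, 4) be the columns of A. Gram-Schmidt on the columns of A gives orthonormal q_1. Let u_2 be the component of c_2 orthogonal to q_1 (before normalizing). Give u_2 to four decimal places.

c_1 = (1, -4, 4, 4, 2); ‖c_1‖ = 7.2801, so q_1 = (0.1374, -0.5494, 0.5494, 0.5494, 0.2747).
q_1·c_2 = 0.1374·2 + (-0.5494)·0 + 0.5494·4 + 0.5494·(-3) + 0.2747·(-2) = 0.2747.
u_2 = c_2 − 0.2747·q_1 = (1.9623, 0.1509, 3.8491, -3.1509, -2.0755).

u_2 = (1.9623, 0.1509, 3.8491, -3.1509, -2.0755)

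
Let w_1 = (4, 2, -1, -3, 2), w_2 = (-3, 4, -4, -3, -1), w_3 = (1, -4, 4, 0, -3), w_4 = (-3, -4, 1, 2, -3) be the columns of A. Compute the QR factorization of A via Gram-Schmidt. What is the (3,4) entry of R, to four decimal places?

w_1 = (4, 2, -1, -3, 2); ‖w_1‖ = 5.8310, so q_1 = (0.6860, 0.3430, -0.1715, -0.5145, 0.3430).
q_1·w_2 = 0.6860·(-3) + 0.3430·4 + (-0.1715)·(-4) + (-0.5145)·(-3) + 0.3430·(-1) = 1.2005.
u_2 = w_2 − 1.2005·q_1 = (-3.8235, 3.5882, -3.7941, -2.3824, -1.4118).
‖u_2‖ = 7.0398, so q_2 = (-0.5431, 0.5097, -0.5390, -0.3384, -0.2005).
q_1·w_3 = 0.6860·1 + 0.3430·(-4) + (-0.1715)·4 + (-0.5145)·0 + 0.3430·(-3) = -2.4010; q_2·w_3 = (-0.5431)·1 + 0.5097·(-4) + (-0.5390)·4 + (-0.3384)·0 + (-0.2005)·(-3) = -4.1361.
u_3 = w_3 + 2.4010·q_1 + 4.1361·q_2 = (0.4006, -1.0682, 1.3591, -2.6350, -3.0059).
‖u_3‖ = 4.3735, so q_3 = (0.0916, -0.2443, 0.3107, -0.6025, -0.6873).
r_{34} = q_3·w_4 = 1.8699.

r_{34} = 1.8699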